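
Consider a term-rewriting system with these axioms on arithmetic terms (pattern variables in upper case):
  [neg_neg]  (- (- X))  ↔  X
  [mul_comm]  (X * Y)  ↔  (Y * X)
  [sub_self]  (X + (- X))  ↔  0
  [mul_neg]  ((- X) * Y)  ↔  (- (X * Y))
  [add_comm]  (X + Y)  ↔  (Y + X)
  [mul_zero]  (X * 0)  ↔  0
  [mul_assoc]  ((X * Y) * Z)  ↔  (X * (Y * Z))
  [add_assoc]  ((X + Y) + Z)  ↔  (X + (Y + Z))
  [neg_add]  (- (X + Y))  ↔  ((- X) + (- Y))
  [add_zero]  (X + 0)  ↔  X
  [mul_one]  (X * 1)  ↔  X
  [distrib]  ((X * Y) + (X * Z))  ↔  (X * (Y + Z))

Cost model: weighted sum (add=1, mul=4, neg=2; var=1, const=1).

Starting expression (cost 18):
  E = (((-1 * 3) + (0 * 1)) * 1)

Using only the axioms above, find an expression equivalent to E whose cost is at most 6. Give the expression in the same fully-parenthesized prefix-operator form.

(-1 * 3)   [cost 6]

step 1: mul_one (→) rewrites (0 * 1) into 0, now (((-1 * 3) + 0) * 1)
step 2: add_zero (→) rewrites ((-1 * 3) + 0) into (-1 * 3), now ((-1 * 3) * 1)
step 3: mul_one (→) rewrites ((-1 * 3) * 1) into (-1 * 3), reaching cost 6 (bound 6)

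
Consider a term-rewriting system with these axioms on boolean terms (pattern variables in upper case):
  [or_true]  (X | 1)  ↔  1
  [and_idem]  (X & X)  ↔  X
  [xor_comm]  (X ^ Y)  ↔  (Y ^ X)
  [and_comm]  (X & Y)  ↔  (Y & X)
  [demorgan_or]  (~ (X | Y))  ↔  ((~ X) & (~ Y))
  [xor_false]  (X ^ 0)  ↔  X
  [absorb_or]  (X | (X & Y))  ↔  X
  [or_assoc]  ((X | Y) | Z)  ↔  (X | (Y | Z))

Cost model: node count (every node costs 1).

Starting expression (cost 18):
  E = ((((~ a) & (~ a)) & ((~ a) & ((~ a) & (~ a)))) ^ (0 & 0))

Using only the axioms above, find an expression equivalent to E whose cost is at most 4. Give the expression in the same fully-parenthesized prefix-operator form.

step 1: and_idem (→) rewrites ((~ a) & (~ a)) into (~ a), now ((((~ a) & (~ a)) & ((~ a) & (~ a))) ^ (0 & 0))
step 2: and_idem (→) rewrites (((~ a) & (~ a)) & ((~ a) & (~ a))) into ((~ a) & (~ a)), now (((~ a) & (~ a)) ^ (0 & 0))
step 3: and_idem (→) rewrites ((~ a) & (~ a)) into (~ a), now ((~ a) ^ (0 & 0))
step 4: and_idem (→) rewrites (0 & 0) into 0, reaching cost 4 (bound 4)

((~ a) ^ 0)   [cost 4]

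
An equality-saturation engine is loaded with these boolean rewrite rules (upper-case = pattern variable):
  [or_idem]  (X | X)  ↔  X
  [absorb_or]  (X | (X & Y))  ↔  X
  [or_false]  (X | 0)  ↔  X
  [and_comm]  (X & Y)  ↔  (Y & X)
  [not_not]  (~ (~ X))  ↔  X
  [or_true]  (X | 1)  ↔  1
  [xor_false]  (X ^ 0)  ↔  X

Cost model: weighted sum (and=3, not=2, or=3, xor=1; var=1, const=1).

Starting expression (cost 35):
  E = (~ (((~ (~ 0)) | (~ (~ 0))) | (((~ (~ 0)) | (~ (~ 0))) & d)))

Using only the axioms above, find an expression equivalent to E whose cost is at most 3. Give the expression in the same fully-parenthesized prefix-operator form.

(~ 0)   [cost 3]

1. [absorb_or →] (((~ (~ 0)) | (~ (~ 0))) | (((~ (~ 0)) | (~ (~ 0))) & d))  →  ((~ (~ 0)) | (~ (~ 0)));  E = (~ ((~ (~ 0)) | (~ (~ 0))))
2. [or_idem →] ((~ (~ 0)) | (~ (~ 0)))  →  (~ (~ 0));  E = (~ (~ (~ 0)))
3. [not_not →] (~ (~ (~ 0)))  →  (~ 0);  cost 3 ≤ 3, done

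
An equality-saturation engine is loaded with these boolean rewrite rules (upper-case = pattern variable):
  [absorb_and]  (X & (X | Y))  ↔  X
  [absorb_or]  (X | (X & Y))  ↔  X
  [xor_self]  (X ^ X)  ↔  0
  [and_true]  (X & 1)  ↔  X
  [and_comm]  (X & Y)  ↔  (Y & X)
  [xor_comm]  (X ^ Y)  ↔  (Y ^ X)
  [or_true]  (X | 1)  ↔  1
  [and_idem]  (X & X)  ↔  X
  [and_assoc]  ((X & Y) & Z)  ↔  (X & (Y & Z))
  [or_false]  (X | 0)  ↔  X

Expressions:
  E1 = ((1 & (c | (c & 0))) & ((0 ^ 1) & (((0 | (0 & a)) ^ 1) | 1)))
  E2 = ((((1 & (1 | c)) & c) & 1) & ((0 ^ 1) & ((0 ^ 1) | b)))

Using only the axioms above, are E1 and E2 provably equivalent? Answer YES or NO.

YES

(1) (0 | (0 & a))  =[absorb_or →]=  0    ⊢ ((1 & (c | (c & 0))) & ((0 ^ 1) & ((0 ^ 1) | 1)))
(2) ((0 ^ 1) & ((0 ^ 1) | 1))  =[absorb_and →]=  (0 ^ 1)    ⊢ ((1 & (c | (c & 0))) & (0 ^ 1))
(3) (c | (c & 0))  =[absorb_or →]=  c    ⊢ ((1 & c) & (0 ^ 1))
(4) (0 ^ 1)  =[absorb_and ←]=  ((0 ^ 1) & ((0 ^ 1) | b))    ⊢ ((1 & c) & ((0 ^ 1) & ((0 ^ 1) | b)))
(5) (1 & c)  =[and_true ←]=  ((1 & c) & 1)    ⊢ (((1 & c) & 1) & ((0 ^ 1) & ((0 ^ 1) | b)))
(6) 1  =[absorb_and ←]=  (1 & (1 | c))    ⊢ E2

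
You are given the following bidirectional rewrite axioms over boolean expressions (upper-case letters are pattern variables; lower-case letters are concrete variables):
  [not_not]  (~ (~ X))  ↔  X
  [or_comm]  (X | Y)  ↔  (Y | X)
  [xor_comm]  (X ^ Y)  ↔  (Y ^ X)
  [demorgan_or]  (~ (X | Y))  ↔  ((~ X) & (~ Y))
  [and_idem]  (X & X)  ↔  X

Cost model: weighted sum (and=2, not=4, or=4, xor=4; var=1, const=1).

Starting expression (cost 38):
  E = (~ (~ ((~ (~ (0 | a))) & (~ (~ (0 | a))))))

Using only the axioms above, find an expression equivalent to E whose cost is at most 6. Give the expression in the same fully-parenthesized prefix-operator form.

(1) ((~ (~ (0 | a))) & (~ (~ (0 | a))))  =[and_idem →]=  (~ (~ (0 | a)))    ⊢ (~ (~ (~ (~ (0 | a)))))
(2) (~ (~ (0 | a)))  =[not_not →]=  (0 | a)    ⊢ (~ (~ (0 | a)))
(3) (~ (~ (0 | a)))  =[not_not →]=  (0 | a)    ⊢ cost 6, within 6

(0 | a)   [cost 6]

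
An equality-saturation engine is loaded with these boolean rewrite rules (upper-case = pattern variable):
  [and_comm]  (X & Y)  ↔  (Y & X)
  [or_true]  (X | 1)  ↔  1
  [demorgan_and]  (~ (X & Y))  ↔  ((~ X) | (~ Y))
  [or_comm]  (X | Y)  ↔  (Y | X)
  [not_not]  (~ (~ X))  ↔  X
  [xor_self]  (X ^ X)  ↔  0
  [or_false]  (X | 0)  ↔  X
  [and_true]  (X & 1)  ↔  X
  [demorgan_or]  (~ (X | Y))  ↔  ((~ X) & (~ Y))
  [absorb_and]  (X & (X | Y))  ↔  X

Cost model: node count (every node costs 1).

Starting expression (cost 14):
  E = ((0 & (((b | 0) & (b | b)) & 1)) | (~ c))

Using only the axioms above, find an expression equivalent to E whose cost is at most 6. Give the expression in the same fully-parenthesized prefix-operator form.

(1) (b | 0)  =[or_false →]=  b    ⊢ ((0 & ((b & (b | b)) & 1)) | (~ c))
(2) ((b & (b | b)) & 1)  =[and_true →]=  (b & (b | b))    ⊢ ((0 & (b & (b | b))) | (~ c))
(3) (b & (b | b))  =[absorb_and →]=  b    ⊢ cost 6, within 6

((0 & b) | (~ c))   [cost 6]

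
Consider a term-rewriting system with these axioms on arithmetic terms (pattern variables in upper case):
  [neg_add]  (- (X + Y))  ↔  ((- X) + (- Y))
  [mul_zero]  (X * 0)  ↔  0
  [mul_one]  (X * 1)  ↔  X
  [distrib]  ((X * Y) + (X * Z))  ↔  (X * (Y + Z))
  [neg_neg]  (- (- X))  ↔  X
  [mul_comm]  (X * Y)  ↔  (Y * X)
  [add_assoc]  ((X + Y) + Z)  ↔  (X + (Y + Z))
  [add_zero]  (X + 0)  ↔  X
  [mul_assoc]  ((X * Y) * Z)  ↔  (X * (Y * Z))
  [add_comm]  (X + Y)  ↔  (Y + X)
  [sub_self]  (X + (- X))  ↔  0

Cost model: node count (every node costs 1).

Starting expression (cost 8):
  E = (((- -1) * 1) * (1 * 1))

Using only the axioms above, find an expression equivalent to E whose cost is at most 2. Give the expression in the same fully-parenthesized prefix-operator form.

(- -1)   [cost 2]

1. [mul_one →] (1 * 1)  →  1;  E = (((- -1) * 1) * 1)
2. [mul_one →] ((- -1) * 1)  →  (- -1);  E = ((- -1) * 1)
3. [mul_one →] ((- -1) * 1)  →  (- -1);  cost 2 ≤ 2, done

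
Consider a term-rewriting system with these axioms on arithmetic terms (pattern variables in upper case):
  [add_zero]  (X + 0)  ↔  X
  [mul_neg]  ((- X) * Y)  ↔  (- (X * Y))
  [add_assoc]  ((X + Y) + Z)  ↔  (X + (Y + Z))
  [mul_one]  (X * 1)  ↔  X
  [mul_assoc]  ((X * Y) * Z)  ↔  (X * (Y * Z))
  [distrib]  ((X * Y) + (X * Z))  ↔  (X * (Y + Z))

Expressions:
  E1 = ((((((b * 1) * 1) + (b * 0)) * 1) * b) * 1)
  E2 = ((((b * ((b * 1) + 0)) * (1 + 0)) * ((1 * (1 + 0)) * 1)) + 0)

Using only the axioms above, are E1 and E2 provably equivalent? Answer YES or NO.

(1) (b * 1)  =[mul_one →]=  b    ⊢ (((((b * 1) + (b * 0)) * 1) * b) * 1)
(2) ((b * 1) + (b * 0))  =[distrib →]=  (b * (1 + 0))    ⊢ ((((b * (1 + 0)) * 1) * b) * 1)
(3) ((b * (1 + 0)) * 1)  =[mul_one →]=  (b * (1 + 0))    ⊢ (((b * (1 + 0)) * b) * 1)
(4) (1 + 0)  =[add_zero →]=  1    ⊢ (((b * 1) * b) * 1)
(5) (b * 1)  =[mul_one →]=  b    ⊢ ((b * b) * 1)
(6) ((b * b) * 1)  =[mul_one →]=  (b * b)
(7) (b * b)  =[add_zero ←]=  ((b * b) + 0)
(8) (b * b)  =[mul_one ←]=  ((b * b) * 1)    ⊢ (((b * b) * 1) + 0)
(9) (b * b)  =[mul_one ←]=  ((b * b) * 1)    ⊢ ((((b * b) * 1) * 1) + 0)
(10) 1  =[mul_one ←]=  (1 * 1)    ⊢ ((((b * b) * 1) * (1 * 1)) + 0)
(11) 1  =[add_zero ←]=  (1 + 0)    ⊢ ((((b * b) * 1) * (1 * (1 + 0))) + 0)
(12) (1 * (1 + 0))  =[mul_one ←]=  ((1 * (1 + 0)) * 1)    ⊢ ((((b * b) * 1) * ((1 * (1 + 0)) * 1)) + 0)
(13) b  =[add_zero ←]=  (b + 0)    ⊢ ((((b * (b + 0)) * 1) * ((1 * (1 + 0)) * 1)) + 0)
(14) 1  =[add_zero ←]=  (1 + 0)    ⊢ ((((b * (b + 0)) * (1 + 0)) * ((1 * (1 + 0)) * 1)) + 0)
(15) b  =[mul_one ←]=  (b * 1)    ⊢ E2

YES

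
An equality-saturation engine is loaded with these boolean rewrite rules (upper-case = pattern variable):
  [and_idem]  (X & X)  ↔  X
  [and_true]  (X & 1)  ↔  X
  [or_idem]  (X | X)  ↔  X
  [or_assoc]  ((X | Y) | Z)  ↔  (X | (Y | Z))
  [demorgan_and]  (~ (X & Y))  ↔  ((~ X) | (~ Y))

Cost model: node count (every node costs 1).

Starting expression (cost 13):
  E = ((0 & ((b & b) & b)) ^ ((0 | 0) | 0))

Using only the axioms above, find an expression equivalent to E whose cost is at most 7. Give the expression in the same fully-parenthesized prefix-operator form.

((0 & b) ^ (0 | 0))   [cost 7]

(1) (0 | 0)  =[or_idem →]=  0    ⊢ ((0 & ((b & b) & b)) ^ (0 | 0))
(2) (b & b)  =[and_idem →]=  b    ⊢ ((0 & (b & b)) ^ (0 | 0))
(3) (b & b)  =[and_idem →]=  b    ⊢ cost 7, within 7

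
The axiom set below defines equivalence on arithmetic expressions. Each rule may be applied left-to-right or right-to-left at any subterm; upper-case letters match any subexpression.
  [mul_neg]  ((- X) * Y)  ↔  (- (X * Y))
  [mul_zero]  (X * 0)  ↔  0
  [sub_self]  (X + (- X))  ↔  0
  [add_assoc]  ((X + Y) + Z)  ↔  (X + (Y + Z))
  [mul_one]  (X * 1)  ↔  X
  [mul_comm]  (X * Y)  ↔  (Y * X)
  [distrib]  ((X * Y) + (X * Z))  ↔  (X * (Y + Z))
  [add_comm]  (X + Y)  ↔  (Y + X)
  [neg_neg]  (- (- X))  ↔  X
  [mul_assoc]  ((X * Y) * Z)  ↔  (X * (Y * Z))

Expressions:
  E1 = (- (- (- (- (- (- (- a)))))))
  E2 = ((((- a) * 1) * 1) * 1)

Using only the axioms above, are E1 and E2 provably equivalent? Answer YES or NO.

YES

(1) (- (- (- (- (- a)))))  =[neg_neg →]=  (- (- (- a)))    ⊢ (- (- (- (- (- a)))))
(2) (- (- a))  =[neg_neg →]=  a    ⊢ (- (- (- a)))
(3) (- (- a))  =[neg_neg →]=  a    ⊢ (- a)
(4) (- a)  =[mul_one ←]=  ((- a) * 1)
(5) ((- a) * 1)  =[mul_one ←]=  (((- a) * 1) * 1)
(6) (- a)  =[mul_one ←]=  ((- a) * 1)    ⊢ E2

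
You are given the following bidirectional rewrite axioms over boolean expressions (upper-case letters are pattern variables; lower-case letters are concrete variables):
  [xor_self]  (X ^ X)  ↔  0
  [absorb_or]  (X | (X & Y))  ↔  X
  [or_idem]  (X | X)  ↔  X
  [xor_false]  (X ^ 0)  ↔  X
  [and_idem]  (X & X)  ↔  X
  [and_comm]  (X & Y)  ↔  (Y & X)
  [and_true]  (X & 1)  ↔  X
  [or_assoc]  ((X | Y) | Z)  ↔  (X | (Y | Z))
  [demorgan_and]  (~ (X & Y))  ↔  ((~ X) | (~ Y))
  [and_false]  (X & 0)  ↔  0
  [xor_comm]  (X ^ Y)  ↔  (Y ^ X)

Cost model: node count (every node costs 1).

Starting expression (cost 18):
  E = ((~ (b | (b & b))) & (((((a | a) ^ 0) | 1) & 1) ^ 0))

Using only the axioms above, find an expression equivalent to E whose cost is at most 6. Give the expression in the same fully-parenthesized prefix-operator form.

((~ b) & (a | 1))   [cost 6]

1. [xor_false →] ((a | a) ^ 0)  →  (a | a);  E = ((~ (b | (b & b))) & ((((a | a) | 1) & 1) ^ 0))
2. [xor_false →] ((((a | a) | 1) & 1) ^ 0)  →  (((a | a) | 1) & 1);  E = ((~ (b | (b & b))) & (((a | a) | 1) & 1))
3. [or_idem →] (a | a)  →  a;  E = ((~ (b | (b & b))) & ((a | 1) & 1))
4. [absorb_or →] (b | (b & b))  →  b;  E = ((~ b) & ((a | 1) & 1))
5. [and_true →] ((a | 1) & 1)  →  (a | 1);  cost 6 ≤ 6, done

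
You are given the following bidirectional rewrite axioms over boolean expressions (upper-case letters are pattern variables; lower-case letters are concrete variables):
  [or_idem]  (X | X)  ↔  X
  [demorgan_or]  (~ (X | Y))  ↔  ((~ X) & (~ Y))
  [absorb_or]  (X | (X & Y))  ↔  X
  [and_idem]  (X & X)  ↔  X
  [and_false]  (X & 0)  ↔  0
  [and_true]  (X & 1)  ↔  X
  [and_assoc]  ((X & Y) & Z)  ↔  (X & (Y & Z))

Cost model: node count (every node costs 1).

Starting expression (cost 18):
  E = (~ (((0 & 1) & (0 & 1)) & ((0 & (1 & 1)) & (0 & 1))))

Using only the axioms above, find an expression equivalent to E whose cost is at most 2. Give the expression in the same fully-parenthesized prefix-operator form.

step 1: and_true (→) rewrites (1 & 1) into 1, now (~ (((0 & 1) & (0 & 1)) & ((0 & 1) & (0 & 1))))
step 2: and_idem (→) rewrites (((0 & 1) & (0 & 1)) & ((0 & 1) & (0 & 1))) into ((0 & 1) & (0 & 1)), now (~ ((0 & 1) & (0 & 1)))
step 3: and_idem (→) rewrites ((0 & 1) & (0 & 1)) into (0 & 1), now (~ (0 & 1))
step 4: and_true (→) rewrites (0 & 1) into 0, reaching cost 2 (bound 2)

(~ 0)   [cost 2]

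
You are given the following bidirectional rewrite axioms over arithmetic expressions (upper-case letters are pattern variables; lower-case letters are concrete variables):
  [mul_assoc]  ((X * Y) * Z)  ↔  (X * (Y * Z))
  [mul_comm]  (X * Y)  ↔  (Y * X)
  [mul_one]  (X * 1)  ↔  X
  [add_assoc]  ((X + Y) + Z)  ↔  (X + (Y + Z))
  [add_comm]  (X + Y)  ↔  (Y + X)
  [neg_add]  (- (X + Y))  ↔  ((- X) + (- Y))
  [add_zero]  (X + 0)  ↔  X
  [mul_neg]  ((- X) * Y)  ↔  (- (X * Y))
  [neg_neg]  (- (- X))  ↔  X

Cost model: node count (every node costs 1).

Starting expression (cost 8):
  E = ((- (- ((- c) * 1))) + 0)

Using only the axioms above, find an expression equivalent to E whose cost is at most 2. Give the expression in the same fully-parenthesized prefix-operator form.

(- c)   [cost 2]

1. [add_zero →] ((- (- ((- c) * 1))) + 0)  →  (- (- ((- c) * 1)))
2. [mul_one →] ((- c) * 1)  →  (- c);  E = (- (- (- c)))
3. [neg_neg →] (- (- c))  →  c;  cost 2 ≤ 2, done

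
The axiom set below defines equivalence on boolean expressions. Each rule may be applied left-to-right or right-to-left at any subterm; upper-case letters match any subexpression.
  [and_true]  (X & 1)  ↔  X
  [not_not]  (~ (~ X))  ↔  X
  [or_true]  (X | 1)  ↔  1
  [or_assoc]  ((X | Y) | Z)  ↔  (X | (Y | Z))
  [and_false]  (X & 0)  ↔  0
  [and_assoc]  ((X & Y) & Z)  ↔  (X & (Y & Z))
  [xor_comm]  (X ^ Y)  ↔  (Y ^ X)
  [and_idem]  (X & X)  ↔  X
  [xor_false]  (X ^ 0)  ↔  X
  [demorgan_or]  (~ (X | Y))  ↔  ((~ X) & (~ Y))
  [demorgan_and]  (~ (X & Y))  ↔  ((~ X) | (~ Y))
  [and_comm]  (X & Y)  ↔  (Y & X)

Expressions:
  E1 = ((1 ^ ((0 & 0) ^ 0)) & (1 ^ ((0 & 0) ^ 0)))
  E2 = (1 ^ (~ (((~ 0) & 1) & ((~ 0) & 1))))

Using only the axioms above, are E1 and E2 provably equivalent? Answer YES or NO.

YES

(1) ((1 ^ ((0 & 0) ^ 0)) & (1 ^ ((0 & 0) ^ 0)))  =[and_idem →]=  (1 ^ ((0 & 0) ^ 0))
(2) ((0 & 0) ^ 0)  =[xor_false →]=  (0 & 0)    ⊢ (1 ^ (0 & 0))
(3) (0 & 0)  =[and_idem →]=  0    ⊢ (1 ^ 0)
(4) 0  =[not_not ←]=  (~ (~ 0))    ⊢ (1 ^ (~ (~ 0)))
(5) (~ 0)  =[and_true ←]=  ((~ 0) & 1)    ⊢ (1 ^ (~ ((~ 0) & 1)))
(6) ((~ 0) & 1)  =[and_idem ←]=  (((~ 0) & 1) & ((~ 0) & 1))    ⊢ E2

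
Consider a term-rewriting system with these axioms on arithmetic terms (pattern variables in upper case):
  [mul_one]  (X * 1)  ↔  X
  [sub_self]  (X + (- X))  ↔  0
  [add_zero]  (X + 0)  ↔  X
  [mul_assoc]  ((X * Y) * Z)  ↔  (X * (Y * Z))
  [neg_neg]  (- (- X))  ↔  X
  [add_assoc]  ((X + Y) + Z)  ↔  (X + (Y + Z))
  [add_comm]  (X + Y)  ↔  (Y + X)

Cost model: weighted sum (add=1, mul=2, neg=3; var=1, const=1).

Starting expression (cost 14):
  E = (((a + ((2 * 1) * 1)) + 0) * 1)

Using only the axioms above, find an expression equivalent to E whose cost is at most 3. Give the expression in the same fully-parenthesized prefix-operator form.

(a + 2)   [cost 3]

(1) (((a + ((2 * 1) * 1)) + 0) * 1)  =[mul_one →]=  ((a + ((2 * 1) * 1)) + 0)
(2) (2 * 1)  =[mul_one →]=  2    ⊢ ((a + (2 * 1)) + 0)
(3) ((a + (2 * 1)) + 0)  =[add_zero →]=  (a + (2 * 1))
(4) (2 * 1)  =[mul_one →]=  2    ⊢ cost 3, within 3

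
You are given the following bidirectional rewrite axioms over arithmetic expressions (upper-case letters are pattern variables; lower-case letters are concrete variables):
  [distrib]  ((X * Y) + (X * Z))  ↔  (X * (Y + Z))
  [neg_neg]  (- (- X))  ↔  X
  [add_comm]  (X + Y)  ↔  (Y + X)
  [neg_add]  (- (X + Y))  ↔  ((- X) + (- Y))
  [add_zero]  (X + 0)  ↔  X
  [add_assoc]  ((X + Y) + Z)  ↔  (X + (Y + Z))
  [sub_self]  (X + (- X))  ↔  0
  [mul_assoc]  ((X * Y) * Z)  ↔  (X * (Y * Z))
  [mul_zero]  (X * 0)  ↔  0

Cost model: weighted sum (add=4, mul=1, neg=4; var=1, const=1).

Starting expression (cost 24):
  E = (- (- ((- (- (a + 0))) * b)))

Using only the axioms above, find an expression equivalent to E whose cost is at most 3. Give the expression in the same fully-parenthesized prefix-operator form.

(a * b)   [cost 3]

1. [add_zero →] (a + 0)  →  a;  E = (- (- ((- (- a)) * b)))
2. [neg_neg →] (- (- a))  →  a;  E = (- (- (a * b)))
3. [neg_neg →] (- (- (a * b)))  →  (a * b);  cost 3 ≤ 3, done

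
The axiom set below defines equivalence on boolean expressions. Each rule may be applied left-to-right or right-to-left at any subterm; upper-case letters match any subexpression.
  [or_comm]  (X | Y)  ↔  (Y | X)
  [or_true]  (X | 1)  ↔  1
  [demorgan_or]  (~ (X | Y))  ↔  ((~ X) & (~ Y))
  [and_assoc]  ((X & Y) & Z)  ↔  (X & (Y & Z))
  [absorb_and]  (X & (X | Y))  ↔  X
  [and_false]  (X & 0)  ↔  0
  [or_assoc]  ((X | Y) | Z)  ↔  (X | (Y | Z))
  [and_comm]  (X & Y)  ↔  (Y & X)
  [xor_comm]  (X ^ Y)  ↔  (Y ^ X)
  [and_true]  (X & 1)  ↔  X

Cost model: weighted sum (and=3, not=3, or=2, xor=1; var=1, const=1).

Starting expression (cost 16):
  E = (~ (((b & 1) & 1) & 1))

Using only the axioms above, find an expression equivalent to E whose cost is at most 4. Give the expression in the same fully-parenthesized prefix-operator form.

(~ b)   [cost 4]

step 1: and_true (→) rewrites ((b & 1) & 1) into (b & 1), now (~ ((b & 1) & 1))
step 2: and_true (→) rewrites ((b & 1) & 1) into (b & 1), now (~ (b & 1))
step 3: and_true (→) rewrites (b & 1) into b, reaching cost 4 (bound 4)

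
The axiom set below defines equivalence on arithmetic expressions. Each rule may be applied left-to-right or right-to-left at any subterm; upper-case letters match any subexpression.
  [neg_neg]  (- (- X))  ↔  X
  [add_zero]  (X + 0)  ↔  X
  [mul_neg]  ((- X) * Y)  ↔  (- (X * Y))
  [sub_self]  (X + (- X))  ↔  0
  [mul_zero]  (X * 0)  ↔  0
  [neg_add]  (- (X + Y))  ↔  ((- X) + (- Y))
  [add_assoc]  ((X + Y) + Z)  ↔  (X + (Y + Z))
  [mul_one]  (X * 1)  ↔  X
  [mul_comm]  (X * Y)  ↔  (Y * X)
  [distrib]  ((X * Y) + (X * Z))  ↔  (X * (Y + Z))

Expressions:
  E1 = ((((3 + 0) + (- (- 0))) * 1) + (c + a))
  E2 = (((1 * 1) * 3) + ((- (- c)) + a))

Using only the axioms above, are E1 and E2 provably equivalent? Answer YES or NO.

YES

(1) (- (- 0))  =[neg_neg →]=  0    ⊢ ((((3 + 0) + 0) * 1) + (c + a))
(2) (3 + 0)  =[add_zero →]=  3    ⊢ (((3 + 0) * 1) + (c + a))
(3) (3 + 0)  =[add_zero →]=  3    ⊢ ((3 * 1) + (c + a))
(4) 1  =[mul_one ←]=  (1 * 1)    ⊢ ((3 * (1 * 1)) + (c + a))
(5) c  =[neg_neg ←]=  (- (- c))    ⊢ ((3 * (1 * 1)) + ((- (- c)) + a))
(6) (3 * (1 * 1))  =[mul_comm →]=  ((1 * 1) * 3)    ⊢ E2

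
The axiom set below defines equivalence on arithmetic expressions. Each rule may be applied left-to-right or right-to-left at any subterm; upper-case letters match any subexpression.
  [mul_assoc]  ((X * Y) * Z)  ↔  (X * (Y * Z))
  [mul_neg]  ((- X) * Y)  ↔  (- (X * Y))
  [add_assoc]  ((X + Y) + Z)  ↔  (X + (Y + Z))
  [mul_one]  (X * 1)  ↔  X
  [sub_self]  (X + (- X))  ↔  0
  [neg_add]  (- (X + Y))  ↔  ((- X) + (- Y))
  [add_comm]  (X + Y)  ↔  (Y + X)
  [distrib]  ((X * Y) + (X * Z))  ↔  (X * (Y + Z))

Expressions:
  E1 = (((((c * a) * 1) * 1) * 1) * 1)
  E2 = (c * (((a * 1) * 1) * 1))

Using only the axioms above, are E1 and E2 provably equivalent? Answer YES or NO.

YES

step 1: mul_one (→) rewrites (((((c * a) * 1) * 1) * 1) * 1) into ((((c * a) * 1) * 1) * 1)
step 2: mul_one (→) rewrites ((((c * a) * 1) * 1) * 1) into (((c * a) * 1) * 1)
step 3: mul_one (→) rewrites (((c * a) * 1) * 1) into ((c * a) * 1)
step 4: mul_one (→) rewrites ((c * a) * 1) into (c * a)
step 5: mul_one (←) rewrites a into (a * 1), now (c * (a * 1))
step 6: mul_one (←) rewrites a into (a * 1), now (c * ((a * 1) * 1))
step 7: mul_one (←) rewrites (a * 1) into ((a * 1) * 1), which is E2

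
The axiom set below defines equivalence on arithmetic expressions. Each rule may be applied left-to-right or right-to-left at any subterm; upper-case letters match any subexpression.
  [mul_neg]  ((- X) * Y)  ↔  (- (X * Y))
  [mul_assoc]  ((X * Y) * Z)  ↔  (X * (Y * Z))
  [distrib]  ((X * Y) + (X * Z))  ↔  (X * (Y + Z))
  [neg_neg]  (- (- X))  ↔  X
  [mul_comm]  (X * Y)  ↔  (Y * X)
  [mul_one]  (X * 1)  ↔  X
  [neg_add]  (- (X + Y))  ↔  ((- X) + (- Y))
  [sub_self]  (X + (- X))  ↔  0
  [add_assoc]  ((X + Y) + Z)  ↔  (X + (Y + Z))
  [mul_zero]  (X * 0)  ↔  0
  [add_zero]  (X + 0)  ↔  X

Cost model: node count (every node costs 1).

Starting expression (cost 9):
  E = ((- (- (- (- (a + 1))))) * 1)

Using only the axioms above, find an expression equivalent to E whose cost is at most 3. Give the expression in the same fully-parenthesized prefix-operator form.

(a + 1)   [cost 3]

(1) ((- (- (- (- (a + 1))))) * 1)  =[mul_one →]=  (- (- (- (- (a + 1)))))
(2) (- (- (- (a + 1))))  =[neg_neg →]=  (- (a + 1))    ⊢ (- (- (a + 1)))
(3) (- (- (a + 1)))  =[neg_neg →]=  (a + 1)    ⊢ cost 3, within 3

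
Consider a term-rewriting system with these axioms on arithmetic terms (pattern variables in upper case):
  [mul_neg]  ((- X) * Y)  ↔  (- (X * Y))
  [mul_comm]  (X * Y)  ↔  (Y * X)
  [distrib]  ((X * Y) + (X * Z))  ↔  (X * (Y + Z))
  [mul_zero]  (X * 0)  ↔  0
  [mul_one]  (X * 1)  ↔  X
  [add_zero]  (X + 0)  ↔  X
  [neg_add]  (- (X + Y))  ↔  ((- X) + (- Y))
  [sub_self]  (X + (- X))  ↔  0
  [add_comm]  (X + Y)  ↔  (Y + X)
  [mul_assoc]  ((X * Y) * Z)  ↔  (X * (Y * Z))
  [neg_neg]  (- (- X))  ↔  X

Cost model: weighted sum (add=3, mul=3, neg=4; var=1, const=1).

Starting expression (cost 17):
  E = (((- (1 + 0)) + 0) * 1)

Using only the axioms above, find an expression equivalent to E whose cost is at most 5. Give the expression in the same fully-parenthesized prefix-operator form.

(1) ((- (1 + 0)) + 0)  =[add_zero →]=  (- (1 + 0))    ⊢ ((- (1 + 0)) * 1)
(2) (1 + 0)  =[add_zero →]=  1    ⊢ ((- 1) * 1)
(3) ((- 1) * 1)  =[mul_one →]=  (- 1)    ⊢ cost 5, within 5

(- 1)   [cost 5]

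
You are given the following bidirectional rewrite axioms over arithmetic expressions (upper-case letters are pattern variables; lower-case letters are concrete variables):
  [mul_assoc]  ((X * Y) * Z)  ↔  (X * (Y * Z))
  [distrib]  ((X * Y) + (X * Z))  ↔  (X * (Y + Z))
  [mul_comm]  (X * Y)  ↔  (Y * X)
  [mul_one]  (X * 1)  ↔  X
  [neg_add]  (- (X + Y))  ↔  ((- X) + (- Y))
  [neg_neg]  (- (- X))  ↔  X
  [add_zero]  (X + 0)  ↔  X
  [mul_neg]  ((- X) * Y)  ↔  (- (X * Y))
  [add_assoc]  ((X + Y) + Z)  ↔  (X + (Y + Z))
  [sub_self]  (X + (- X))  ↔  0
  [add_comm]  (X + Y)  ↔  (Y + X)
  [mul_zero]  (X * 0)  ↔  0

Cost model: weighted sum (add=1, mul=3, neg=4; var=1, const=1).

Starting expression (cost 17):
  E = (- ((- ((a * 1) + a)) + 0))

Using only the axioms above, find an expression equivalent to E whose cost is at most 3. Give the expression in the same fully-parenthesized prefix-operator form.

(a + a)   [cost 3]

1. [add_zero →] ((- ((a * 1) + a)) + 0)  →  (- ((a * 1) + a));  E = (- (- ((a * 1) + a)))
2. [mul_one →] (a * 1)  →  a;  E = (- (- (a + a)))
3. [neg_neg →] (- (- (a + a)))  →  (a + a);  cost 3 ≤ 3, done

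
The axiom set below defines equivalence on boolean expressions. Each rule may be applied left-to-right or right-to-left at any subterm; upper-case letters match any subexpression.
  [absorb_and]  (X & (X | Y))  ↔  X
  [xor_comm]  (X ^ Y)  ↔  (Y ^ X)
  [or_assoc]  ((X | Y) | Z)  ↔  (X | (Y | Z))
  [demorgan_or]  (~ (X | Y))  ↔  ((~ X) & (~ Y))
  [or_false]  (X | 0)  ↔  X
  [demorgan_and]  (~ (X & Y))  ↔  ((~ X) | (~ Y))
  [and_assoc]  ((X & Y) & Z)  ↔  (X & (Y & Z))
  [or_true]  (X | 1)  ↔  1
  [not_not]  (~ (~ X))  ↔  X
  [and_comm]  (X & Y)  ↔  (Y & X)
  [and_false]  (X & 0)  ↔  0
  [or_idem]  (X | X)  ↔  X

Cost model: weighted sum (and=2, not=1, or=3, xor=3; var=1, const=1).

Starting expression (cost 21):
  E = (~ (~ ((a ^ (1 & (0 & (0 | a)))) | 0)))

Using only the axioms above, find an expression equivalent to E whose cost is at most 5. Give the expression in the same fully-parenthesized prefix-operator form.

(a ^ 0)   [cost 5]

1. [absorb_and →] (0 & (0 | a))  →  0;  E = (~ (~ ((a ^ (1 & 0)) | 0)))
2. [and_false →] (1 & 0)  →  0;  E = (~ (~ ((a ^ 0) | 0)))
3. [or_false →] ((a ^ 0) | 0)  →  (a ^ 0);  E = (~ (~ (a ^ 0)))
4. [not_not →] (~ (~ (a ^ 0)))  →  (a ^ 0);  cost 5 ≤ 5, done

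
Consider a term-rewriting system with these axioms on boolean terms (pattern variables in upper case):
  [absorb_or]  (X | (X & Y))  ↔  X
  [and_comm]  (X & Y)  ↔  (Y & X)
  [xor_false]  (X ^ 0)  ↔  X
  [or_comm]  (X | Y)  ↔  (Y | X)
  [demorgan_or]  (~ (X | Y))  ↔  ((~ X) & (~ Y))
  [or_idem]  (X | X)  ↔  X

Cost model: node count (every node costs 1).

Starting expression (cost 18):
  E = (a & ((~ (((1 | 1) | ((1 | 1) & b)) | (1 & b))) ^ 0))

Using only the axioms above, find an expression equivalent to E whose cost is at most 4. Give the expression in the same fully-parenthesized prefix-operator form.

(a & (~ 1))   [cost 4]

1. [absorb_or →] ((1 | 1) | ((1 | 1) & b))  →  (1 | 1);  E = (a & ((~ ((1 | 1) | (1 & b))) ^ 0))
2. [or_idem →] (1 | 1)  →  1;  E = (a & ((~ (1 | (1 & b))) ^ 0))
3. [xor_false →] ((~ (1 | (1 & b))) ^ 0)  →  (~ (1 | (1 & b)));  E = (a & (~ (1 | (1 & b))))
4. [absorb_or →] (1 | (1 & b))  →  1;  cost 4 ≤ 4, done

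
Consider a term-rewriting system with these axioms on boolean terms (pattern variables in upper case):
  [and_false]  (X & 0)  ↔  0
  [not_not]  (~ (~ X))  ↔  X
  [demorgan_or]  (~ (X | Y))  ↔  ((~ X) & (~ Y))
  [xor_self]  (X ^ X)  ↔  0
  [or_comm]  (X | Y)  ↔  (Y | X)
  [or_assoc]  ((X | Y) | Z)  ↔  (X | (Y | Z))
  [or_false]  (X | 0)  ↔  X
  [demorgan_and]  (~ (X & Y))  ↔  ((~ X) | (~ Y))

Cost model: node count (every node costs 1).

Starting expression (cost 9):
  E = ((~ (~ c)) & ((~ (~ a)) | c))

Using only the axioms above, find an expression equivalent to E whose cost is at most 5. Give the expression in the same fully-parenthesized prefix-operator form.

(1) (~ (~ c))  =[not_not →]=  c    ⊢ (c & ((~ (~ a)) | c))
(2) (~ (~ a))  =[not_not →]=  a    ⊢ cost 5, within 5

(c & (a | c))   [cost 5]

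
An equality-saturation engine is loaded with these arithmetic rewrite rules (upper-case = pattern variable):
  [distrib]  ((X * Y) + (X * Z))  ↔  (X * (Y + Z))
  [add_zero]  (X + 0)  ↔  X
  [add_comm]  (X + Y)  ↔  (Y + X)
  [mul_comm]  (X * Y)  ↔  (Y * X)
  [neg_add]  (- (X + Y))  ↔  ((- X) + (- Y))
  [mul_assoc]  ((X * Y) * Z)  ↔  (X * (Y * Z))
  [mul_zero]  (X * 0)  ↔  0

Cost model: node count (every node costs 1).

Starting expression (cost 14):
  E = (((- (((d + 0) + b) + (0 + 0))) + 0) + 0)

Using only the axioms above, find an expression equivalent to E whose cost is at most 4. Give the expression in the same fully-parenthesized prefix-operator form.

(- (d + b))   [cost 4]

1. [add_zero →] (d + 0)  →  d;  E = (((- ((d + b) + (0 + 0))) + 0) + 0)
2. [add_zero →] (((- ((d + b) + (0 + 0))) + 0) + 0)  →  ((- ((d + b) + (0 + 0))) + 0)
3. [add_zero →] (0 + 0)  →  0;  E = ((- ((d + b) + 0)) + 0)
4. [add_zero →] ((d + b) + 0)  →  (d + b);  E = ((- (d + b)) + 0)
5. [add_zero →] ((- (d + b)) + 0)  →  (- (d + b));  cost 4 ≤ 4, done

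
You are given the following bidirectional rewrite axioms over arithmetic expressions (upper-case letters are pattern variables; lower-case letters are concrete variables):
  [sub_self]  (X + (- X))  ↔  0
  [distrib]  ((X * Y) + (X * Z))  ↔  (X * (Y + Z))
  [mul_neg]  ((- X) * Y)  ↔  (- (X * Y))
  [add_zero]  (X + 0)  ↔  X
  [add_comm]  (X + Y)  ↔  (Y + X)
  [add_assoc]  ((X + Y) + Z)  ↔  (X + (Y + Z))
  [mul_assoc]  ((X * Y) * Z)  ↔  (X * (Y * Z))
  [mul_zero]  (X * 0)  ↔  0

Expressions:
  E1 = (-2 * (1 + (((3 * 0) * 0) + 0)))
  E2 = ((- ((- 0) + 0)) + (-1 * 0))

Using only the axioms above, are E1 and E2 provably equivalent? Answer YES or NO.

NO

All listed rules preserve value, hence provable equivalence implies equal values everywhere; look for a separating assignment.
the empty assignment (no variables occur) gives E1 ↦ -2, E2 ↦ 0; values differ ⇒ not provably equivalent.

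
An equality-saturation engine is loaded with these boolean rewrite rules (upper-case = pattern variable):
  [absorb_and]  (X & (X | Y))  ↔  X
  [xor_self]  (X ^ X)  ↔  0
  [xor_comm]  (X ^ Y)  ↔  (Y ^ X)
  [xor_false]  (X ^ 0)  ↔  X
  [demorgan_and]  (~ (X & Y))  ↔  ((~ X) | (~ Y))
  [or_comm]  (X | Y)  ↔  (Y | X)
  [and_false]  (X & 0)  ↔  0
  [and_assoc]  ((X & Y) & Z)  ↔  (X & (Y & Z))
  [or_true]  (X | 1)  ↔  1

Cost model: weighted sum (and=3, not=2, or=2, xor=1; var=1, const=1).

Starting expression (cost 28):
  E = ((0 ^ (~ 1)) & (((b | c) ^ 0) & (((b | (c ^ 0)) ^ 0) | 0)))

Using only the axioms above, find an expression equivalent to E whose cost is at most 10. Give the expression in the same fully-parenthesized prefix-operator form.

(1) (c ^ 0)  =[xor_false →]=  c    ⊢ ((0 ^ (~ 1)) & (((b | c) ^ 0) & (((b | c) ^ 0) | 0)))
(2) (((b | c) ^ 0) & (((b | c) ^ 0) | 0))  =[absorb_and →]=  ((b | c) ^ 0)    ⊢ ((0 ^ (~ 1)) & ((b | c) ^ 0))
(3) (0 ^ (~ 1))  =[xor_comm →]=  ((~ 1) ^ 0)    ⊢ (((~ 1) ^ 0) & ((b | c) ^ 0))
(4) ((b | c) ^ 0)  =[xor_false →]=  (b | c)    ⊢ (((~ 1) ^ 0) & (b | c))
(5) ((~ 1) ^ 0)  =[xor_false →]=  (~ 1)    ⊢ cost 10, within 10

((~ 1) & (b | c))   [cost 10]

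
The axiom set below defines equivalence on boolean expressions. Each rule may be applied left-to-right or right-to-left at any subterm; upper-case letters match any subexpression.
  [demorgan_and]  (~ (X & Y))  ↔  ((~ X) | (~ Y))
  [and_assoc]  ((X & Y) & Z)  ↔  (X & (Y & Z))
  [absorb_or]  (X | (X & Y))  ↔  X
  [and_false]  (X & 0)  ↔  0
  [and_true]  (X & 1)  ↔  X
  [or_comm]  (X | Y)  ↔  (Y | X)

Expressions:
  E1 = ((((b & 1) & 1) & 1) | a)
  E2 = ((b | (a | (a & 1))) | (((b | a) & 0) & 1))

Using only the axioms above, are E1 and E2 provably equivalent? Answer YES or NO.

(1) (((b & 1) & 1) & 1)  =[and_true →]=  ((b & 1) & 1)    ⊢ (((b & 1) & 1) | a)
(2) (b & 1)  =[and_true →]=  b    ⊢ ((b & 1) | a)
(3) (b & 1)  =[and_true →]=  b    ⊢ (b | a)
(4) (b | a)  =[absorb_or ←]=  ((b | a) | ((b | a) & 0))
(5) ((b | a) & 0)  =[and_true ←]=  (((b | a) & 0) & 1)    ⊢ ((b | a) | (((b | a) & 0) & 1))
(6) a  =[absorb_or ←]=  (a | (a & 1))    ⊢ E2

YES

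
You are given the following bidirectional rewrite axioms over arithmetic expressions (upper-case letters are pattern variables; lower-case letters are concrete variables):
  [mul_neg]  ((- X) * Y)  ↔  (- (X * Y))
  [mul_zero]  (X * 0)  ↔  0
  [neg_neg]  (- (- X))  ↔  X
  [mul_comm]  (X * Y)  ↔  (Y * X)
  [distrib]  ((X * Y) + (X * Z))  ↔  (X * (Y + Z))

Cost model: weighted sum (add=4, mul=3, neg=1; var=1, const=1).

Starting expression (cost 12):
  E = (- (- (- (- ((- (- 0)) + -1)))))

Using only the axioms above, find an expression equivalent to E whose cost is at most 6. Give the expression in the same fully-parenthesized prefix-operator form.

1. [neg_neg →] (- (- ((- (- 0)) + -1)))  →  ((- (- 0)) + -1);  E = (- (- ((- (- 0)) + -1)))
2. [neg_neg →] (- (- ((- (- 0)) + -1)))  →  ((- (- 0)) + -1)
3. [neg_neg →] (- (- 0))  →  0;  cost 6 ≤ 6, done

(0 + -1)   [cost 6]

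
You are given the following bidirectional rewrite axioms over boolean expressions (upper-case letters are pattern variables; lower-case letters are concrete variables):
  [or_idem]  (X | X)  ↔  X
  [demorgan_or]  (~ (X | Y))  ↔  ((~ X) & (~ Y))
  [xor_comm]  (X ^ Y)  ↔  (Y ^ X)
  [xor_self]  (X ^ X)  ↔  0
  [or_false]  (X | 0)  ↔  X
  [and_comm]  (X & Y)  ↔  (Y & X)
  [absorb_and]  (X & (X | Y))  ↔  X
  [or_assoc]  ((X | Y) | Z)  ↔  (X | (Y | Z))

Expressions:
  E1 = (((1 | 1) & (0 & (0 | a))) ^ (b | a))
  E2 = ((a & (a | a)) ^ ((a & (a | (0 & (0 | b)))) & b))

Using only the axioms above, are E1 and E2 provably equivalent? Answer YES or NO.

NO

The axioms are sound identities: if E1 ↔* E2 then E1 and E2 evaluate identically under any assignment.
Under a=0, b=1: E1 evaluates to 1, E2 to 0. Distinct ⇒ no rewrite sequence connects them.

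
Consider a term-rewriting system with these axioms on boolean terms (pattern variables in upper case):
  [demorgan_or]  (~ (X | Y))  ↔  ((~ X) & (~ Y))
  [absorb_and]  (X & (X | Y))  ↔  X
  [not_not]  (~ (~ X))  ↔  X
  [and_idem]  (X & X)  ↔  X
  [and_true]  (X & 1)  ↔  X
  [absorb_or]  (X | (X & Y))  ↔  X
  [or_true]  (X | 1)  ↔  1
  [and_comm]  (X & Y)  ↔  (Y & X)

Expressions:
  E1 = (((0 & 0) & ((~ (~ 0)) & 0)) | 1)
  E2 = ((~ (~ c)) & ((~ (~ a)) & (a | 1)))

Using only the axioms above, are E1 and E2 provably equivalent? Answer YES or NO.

All listed rules preserve value, hence provable equivalence implies equal values everywhere; look for a separating assignment.
a=0, c=0 gives E1 ↦ 1, E2 ↦ 0; values differ ⇒ not provably equivalent.

NO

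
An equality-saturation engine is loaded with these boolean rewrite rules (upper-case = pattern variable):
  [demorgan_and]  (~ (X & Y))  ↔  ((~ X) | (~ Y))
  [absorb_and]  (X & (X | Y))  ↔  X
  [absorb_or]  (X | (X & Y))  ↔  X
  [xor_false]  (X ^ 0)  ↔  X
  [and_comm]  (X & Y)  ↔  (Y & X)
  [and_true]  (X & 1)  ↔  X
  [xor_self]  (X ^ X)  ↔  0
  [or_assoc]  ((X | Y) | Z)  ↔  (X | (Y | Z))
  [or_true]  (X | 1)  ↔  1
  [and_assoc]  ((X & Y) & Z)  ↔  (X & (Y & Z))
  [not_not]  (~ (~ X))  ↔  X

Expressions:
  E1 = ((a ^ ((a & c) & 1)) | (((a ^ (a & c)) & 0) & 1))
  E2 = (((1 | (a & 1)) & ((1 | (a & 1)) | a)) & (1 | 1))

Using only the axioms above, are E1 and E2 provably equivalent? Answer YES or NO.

NO

Every axiom is a valid identity, so a rewrite proof would force E1 and E2 to agree under every assignment.
At a=0, c=0: E1 = 0 but E2 = 1; they differ, so no derivation exists.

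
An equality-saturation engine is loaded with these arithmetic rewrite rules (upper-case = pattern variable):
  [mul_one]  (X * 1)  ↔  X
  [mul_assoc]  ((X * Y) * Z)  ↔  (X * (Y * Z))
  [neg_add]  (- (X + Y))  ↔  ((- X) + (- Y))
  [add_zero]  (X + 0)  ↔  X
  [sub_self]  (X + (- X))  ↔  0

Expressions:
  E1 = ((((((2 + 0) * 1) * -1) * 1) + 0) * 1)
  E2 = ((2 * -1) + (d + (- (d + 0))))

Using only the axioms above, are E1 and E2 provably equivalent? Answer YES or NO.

1. [add_zero →] (2 + 0)  →  2;  E1 = (((((2 * 1) * -1) * 1) + 0) * 1)
2. [add_zero →] ((((2 * 1) * -1) * 1) + 0)  →  (((2 * 1) * -1) * 1);  E1 = ((((2 * 1) * -1) * 1) * 1)
3. [mul_one →] (2 * 1)  →  2;  E1 = (((2 * -1) * 1) * 1)
4. [mul_one →] (((2 * -1) * 1) * 1)  →  ((2 * -1) * 1)
5. [mul_one →] ((2 * -1) * 1)  →  (2 * -1)
6. [add_zero ←] (2 * -1)  →  ((2 * -1) + 0)
7. [sub_self ←] 0  →  (d + (- d));  E1 = ((2 * -1) + (d + (- d)))
8. [add_zero ←] d  →  (d + 0);  this is E2

YES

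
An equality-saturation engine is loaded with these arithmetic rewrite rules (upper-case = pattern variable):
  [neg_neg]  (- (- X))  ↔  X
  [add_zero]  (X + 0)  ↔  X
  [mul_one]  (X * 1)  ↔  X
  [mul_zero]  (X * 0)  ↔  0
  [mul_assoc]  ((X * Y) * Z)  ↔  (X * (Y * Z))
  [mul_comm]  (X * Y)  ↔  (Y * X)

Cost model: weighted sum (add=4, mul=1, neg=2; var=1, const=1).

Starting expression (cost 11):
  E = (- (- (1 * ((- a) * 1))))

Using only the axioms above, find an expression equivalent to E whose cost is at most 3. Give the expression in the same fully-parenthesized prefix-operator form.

(- a)   [cost 3]

(1) (- (- (1 * ((- a) * 1))))  =[neg_neg →]=  (1 * ((- a) * 1))
(2) ((- a) * 1)  =[mul_one →]=  (- a)    ⊢ (1 * (- a))
(3) (1 * (- a))  =[mul_comm →]=  ((- a) * 1)
(4) ((- a) * 1)  =[mul_one →]=  (- a)    ⊢ cost 3, within 3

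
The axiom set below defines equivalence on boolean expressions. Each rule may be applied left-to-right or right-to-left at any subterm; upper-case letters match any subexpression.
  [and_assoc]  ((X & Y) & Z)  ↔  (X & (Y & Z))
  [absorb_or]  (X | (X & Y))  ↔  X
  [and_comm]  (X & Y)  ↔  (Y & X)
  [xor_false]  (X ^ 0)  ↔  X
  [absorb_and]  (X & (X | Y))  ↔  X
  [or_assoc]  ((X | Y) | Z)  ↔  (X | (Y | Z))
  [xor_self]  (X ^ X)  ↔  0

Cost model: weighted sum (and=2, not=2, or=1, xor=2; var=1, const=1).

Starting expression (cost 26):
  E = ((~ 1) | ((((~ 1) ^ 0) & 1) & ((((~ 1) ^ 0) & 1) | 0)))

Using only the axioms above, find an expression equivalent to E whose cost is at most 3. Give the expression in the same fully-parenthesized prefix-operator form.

(1) ((((~ 1) ^ 0) & 1) & ((((~ 1) ^ 0) & 1) | 0))  =[absorb_and →]=  (((~ 1) ^ 0) & 1)    ⊢ ((~ 1) | (((~ 1) ^ 0) & 1))
(2) ((~ 1) ^ 0)  =[xor_false →]=  (~ 1)    ⊢ ((~ 1) | ((~ 1) & 1))
(3) ((~ 1) | ((~ 1) & 1))  =[absorb_or →]=  (~ 1)    ⊢ cost 3, within 3

(~ 1)   [cost 3]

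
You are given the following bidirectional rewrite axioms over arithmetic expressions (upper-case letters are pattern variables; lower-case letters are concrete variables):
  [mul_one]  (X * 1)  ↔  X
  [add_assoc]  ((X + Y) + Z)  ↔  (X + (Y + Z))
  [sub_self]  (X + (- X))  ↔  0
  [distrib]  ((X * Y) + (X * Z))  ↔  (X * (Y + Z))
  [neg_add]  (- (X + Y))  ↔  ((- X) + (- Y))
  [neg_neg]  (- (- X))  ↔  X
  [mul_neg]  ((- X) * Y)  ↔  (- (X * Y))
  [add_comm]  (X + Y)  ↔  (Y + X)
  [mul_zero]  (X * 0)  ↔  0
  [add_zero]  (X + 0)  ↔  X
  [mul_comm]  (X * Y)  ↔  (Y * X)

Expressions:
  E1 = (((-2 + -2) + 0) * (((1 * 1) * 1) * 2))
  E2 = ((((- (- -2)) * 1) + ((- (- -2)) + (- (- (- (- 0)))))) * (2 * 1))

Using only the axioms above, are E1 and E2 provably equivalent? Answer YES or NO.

(1) (1 * 1)  =[mul_one →]=  1    ⊢ (((-2 + -2) + 0) * ((1 * 1) * 2))
(2) ((-2 + -2) + 0)  =[add_zero →]=  (-2 + -2)    ⊢ ((-2 + -2) * ((1 * 1) * 2))
(3) (1 * 1)  =[mul_one →]=  1    ⊢ ((-2 + -2) * (1 * 2))
(4) -2  =[add_zero ←]=  (-2 + 0)    ⊢ ((-2 + (-2 + 0)) * (1 * 2))
(5) -2  =[neg_neg ←]=  (- (- -2))    ⊢ ((-2 + ((- (- -2)) + 0)) * (1 * 2))
(6) 0  =[neg_neg ←]=  (- (- 0))    ⊢ ((-2 + ((- (- -2)) + (- (- 0)))) * (1 * 2))
(7) (1 * 2)  =[mul_comm →]=  (2 * 1)    ⊢ ((-2 + ((- (- -2)) + (- (- 0)))) * (2 * 1))
(8) -2  =[mul_one ←]=  (-2 * 1)    ⊢ (((-2 * 1) + ((- (- -2)) + (- (- 0)))) * (2 * 1))
(9) -2  =[neg_neg ←]=  (- (- -2))    ⊢ ((((- (- -2)) * 1) + ((- (- -2)) + (- (- 0)))) * (2 * 1))
(10) (- (- 0))  =[neg_neg ←]=  (- (- (- (- 0))))    ⊢ E2

YES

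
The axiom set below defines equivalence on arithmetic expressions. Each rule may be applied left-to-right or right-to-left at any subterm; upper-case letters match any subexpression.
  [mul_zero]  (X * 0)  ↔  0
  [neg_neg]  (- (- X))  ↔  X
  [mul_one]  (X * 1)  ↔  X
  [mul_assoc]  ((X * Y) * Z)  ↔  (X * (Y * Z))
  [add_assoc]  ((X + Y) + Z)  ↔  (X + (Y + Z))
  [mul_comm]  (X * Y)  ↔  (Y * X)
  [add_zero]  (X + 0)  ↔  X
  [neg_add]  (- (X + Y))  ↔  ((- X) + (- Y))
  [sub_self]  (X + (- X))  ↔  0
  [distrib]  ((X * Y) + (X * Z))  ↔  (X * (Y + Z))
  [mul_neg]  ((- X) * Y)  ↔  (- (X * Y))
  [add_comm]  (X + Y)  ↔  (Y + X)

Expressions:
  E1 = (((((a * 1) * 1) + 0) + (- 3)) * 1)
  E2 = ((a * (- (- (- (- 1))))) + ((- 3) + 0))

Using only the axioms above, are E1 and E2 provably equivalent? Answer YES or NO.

YES

(1) (((a * 1) * 1) + 0)  =[add_zero →]=  ((a * 1) * 1)    ⊢ ((((a * 1) * 1) + (- 3)) * 1)
(2) (a * 1)  =[mul_one →]=  a    ⊢ (((a * 1) + (- 3)) * 1)
(3) (((a * 1) + (- 3)) * 1)  =[mul_one →]=  ((a * 1) + (- 3))
(4) (- 3)  =[add_zero ←]=  ((- 3) + 0)    ⊢ ((a * 1) + ((- 3) + 0))
(5) 1  =[neg_neg ←]=  (- (- 1))    ⊢ ((a * (- (- 1))) + ((- 3) + 0))
(6) 1  =[neg_neg ←]=  (- (- 1))    ⊢ E2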